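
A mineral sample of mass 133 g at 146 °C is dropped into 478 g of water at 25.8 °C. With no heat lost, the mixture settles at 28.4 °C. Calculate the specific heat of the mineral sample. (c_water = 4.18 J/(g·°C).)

Heat gained plus heat lost sum to zero:
133·c·(28.4 − 146) + 478·4.18·(28.4 − 25.8) = 0
-15641 c = -5194.9
c = -5194.9/-15641 ≈ 0.3321 J/(g·°C)

c ≈ 0.332 J/(g·°C)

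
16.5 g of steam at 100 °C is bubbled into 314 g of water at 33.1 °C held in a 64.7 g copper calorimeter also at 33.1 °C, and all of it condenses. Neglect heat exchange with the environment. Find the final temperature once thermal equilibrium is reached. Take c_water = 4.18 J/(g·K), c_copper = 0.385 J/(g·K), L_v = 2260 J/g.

T_f ≈ 62.9 °C

Energy conservation, ΣQ = 0:
steam→water at 100 °C releases m L_v = 16.5·2260 = 37290
  condensed water 100 °C→T: 68.97(T − 100)
  original water: 1312.5(T − 33.1)
  cup: 24.91(T − 33.1)
1406.4 T = 37290 + 6897 + 44269 = 88456
T ≈ 62.90 °C (< 100 °C, so full condensation is consistent).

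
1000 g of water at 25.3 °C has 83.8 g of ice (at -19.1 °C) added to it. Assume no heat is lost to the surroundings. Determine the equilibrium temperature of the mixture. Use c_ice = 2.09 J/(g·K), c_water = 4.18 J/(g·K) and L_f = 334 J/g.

T_f ≈ 16.4 °C

Let T be the final temperature. ΣQ_i = 0:
warm ice to 0 °C: 83.8×2.09×(0 − (-19.1)) = 3345.2; latent heat to melt: 83.8×334 = 27989; meltwater 0→T: 83.8×4.18×T = 350.28 T; water: 4180(T − 25.3)
4530.3 T = 105754 − 31334 = 74420
T ≈ 16.43 °C. Since T > 0 °C, the all-ice-melts assumption holds.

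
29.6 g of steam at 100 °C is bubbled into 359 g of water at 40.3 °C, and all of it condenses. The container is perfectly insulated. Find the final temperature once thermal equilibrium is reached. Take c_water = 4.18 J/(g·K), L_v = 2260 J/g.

T_f ≈ 86.0 °C

Net heat exchanged in the isolated system is zero:
steam→water at 100 °C releases m L_v = 29.6·2260 = 66896; condensed water 100 °C→T: 123.73(T − 100); original water: 1500.6(T − 40.3)
1624.3 T = 66896 + 12373 + 60475 = 139744
T ≈ 86.03 °C, under the boiling point, so the assumption holds.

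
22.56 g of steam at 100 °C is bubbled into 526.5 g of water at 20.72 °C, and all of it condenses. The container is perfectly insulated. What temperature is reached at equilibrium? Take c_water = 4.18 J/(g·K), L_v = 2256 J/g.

Heat gained plus heat lost sum to zero:
condense steam: −22.56×2256 = −50895; condensate cools 100→T: 22.56×4.18×(T − 100) = 94.3(T − 100); original water: 2200.8(T − 20.72)
2295.1 T = 50895 + 9430.1 + 45600 = 105925
T ≈ 46.15 °C, under the boiling point, so the assumption holds.

T_f ≈ 46.2 °C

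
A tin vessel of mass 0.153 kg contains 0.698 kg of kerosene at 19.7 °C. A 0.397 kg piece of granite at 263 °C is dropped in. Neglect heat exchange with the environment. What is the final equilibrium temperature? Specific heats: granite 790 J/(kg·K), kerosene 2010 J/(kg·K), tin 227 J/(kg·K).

T_f ≈ 63.3 °C

Setting the total heat transfer to zero:
0.397×790×(T − 263) + 0.698×2010×(T − 19.7) + 0.153×227×(T − 19.7) = 0
313.63(T − 263) + 1403(T − 19.7) + 34.73(T − 19.7) = 0
1751.3 T = 110808
T = 110808/1751.3 ≈ 63.27 °C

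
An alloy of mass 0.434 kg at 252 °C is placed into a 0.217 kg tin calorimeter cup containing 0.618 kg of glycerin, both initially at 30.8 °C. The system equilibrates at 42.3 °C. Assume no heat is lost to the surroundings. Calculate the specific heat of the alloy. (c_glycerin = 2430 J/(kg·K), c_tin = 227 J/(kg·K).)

c ≈ 196 J/(kg·K)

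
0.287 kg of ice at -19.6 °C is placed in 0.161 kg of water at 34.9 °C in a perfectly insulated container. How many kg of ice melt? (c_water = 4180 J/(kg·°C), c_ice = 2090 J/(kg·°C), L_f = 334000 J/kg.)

m_melted ≈ 0.0351 kg

Water can give up m c ΔT = 0.161·4180·34.9 = 23487 J before reaching 0 °C.
Warming the ice to 0 °C takes 0.287·2090·19.6 = 11757 J, leaving 11730 J for melting.
To melt every bit of ice: 0.287·334000 = 95858 J.
Since 11730 < 95858 J, not all the ice melts; equilibrium is at 0 °C.
Mass melted = 11730/334000 ≈ 0.03512 kg.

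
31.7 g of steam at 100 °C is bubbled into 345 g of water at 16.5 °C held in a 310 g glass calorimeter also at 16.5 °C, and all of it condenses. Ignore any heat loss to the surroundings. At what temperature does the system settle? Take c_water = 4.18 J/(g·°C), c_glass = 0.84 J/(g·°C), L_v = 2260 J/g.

T_f ≈ 61.6 °C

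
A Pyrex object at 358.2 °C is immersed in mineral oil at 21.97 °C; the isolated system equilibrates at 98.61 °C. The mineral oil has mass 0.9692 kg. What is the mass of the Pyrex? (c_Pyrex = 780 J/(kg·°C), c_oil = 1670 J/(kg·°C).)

m ≈ 0.613 kg

Setting the total heat transfer to zero:
m×780×(98.61 − 358.2) + 0.9692×1670×(98.61 − 21.97) = 0
-202480 m = -124047
m = -124047/-202480 ≈ 0.6126 kg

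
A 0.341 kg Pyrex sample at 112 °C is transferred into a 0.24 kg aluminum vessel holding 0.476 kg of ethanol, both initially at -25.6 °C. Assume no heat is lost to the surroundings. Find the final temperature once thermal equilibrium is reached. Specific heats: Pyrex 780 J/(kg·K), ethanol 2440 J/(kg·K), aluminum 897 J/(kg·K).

Energy conservation, ΣQ = 0:
0.341×780×(T − 112) + 0.476×2440×(T − (-25.6)) + 0.24×897×(T − (-25.6)) = 0
265.98(T − 112) + 1161.4(T − (-25.6)) + 215.28(T − (-25.6)) = 0
(265.98 + 1161.4 + 215.28) T = 265.98×112 + 1161.4×(-25.6) + 215.28×(-25.6)
T ≈ -3.32 °C

T_f ≈ -3.3 °C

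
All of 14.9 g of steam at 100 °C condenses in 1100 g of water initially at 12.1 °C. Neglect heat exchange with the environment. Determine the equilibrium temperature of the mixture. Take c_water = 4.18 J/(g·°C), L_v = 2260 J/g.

Conservation of energy gives ΣQ = 0:
latent heat released on condensation: 14.9×2260 = 33674; condensate cools 100→T: 14.9×4.18×(T − 100) = 62.28(T − 100); water warms: 1100×4.18×(T − 12.1) = 4598(T − 12.1)
4660.3 T = 33674 + 6228.2 + 55636 = 95538
T ≈ 20.50 °C (< 100 °C, so full condensation is consistent).

T_f ≈ 20.5 °C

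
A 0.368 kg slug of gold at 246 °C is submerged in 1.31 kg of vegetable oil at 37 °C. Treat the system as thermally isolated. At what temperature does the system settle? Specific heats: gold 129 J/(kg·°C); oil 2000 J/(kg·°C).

T_f ≈ 40.7 °C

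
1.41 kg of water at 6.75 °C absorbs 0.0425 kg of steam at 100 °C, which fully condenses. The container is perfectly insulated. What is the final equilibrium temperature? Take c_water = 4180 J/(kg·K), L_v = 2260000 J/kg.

T_f ≈ 25.3 °C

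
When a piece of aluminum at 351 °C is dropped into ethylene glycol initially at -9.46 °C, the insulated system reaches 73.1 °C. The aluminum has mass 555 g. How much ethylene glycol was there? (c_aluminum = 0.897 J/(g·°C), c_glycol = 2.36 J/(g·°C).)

Net heat exchanged in the isolated system is zero:
555×0.897×(73.1 − 351) + m×2.36×(73.1 − (-9.46)) = 0
194.84 m = 138348
m = 138348/194.84 ≈ 710.1 g

m ≈ 710 g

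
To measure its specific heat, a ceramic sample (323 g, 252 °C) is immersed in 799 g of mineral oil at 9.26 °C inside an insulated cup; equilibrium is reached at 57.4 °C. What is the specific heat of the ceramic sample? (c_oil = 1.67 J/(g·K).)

c ≈ 1.02 J/(g·K)

Energy conservation, ΣQ = 0:
323×c×(57.4 − 252) + 799×1.67×(57.4 − 9.26) = 0
-62856 c = -64235
c = -64235/-62856 ≈ 1.022 J/(g·K)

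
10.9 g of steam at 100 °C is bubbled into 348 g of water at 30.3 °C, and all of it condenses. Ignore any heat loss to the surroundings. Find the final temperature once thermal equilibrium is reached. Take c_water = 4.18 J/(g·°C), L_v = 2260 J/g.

Energy balance with sensible and latent terms:
condense steam: −10.9×2260 = −24634; condensate cools 100→T: 10.9×4.18×(T − 100) = 45.56(T − 100); water warms: 348×4.18×(T − 30.3) = 1454.6(T − 30.3)
1500.2 T = 24634 + 4556.2 + 44076 = 73266
T ≈ 48.84 °C (< 100 °C, so full condensation is consistent).

T_f ≈ 48.8 °C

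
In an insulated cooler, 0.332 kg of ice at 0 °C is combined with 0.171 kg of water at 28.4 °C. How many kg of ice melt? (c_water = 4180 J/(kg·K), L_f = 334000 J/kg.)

m_melted ≈ 0.0608 kg

Cooling the water to 0 °C releases 0.171×4180×28.4 = 20300 J.
Melting all 0.332 kg of ice would need 0.332×334000 = 110888 J.
Since 20300 < 110888 J, not all the ice melts; equilibrium is at 0 °C.
Mass melted = 20300/334000 ≈ 0.06078 kg.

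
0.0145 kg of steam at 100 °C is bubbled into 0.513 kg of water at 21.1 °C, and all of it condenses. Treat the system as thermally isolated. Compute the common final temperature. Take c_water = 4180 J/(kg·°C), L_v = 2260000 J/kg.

T_f ≈ 38.1 °C

Conservation of energy gives ΣQ = 0:
latent heat released on condensation: 0.0145·2260000 = 32770; condensate cools 100→T: 0.0145·4180·(T − 100) = 60.61(T − 100); original water: 2144.3(T − 21.1)
2205 T = 32770 + 6061 + 45246 = 84077
T ≈ 38.13 °C, under the boiling point, so the assumption holds.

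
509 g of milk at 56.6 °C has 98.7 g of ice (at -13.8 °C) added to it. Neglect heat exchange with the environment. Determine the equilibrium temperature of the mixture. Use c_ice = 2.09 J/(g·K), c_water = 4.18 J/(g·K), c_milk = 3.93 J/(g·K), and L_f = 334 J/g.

T_f ≈ 32.1 °C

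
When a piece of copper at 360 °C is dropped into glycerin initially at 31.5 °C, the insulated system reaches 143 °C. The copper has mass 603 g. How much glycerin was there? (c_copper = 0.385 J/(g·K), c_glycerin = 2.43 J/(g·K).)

Net heat exchanged in the isolated system is zero:
603·0.385·(143 − 360) + m·2.43·(143 − 31.5) = 0
270.94 m = 50378
m = 50378/270.94 ≈ 185.9 g

m ≈ 186 g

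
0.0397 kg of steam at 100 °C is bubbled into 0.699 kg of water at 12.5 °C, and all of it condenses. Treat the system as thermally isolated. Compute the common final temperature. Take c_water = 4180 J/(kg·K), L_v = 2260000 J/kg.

T_f ≈ 46.3 °C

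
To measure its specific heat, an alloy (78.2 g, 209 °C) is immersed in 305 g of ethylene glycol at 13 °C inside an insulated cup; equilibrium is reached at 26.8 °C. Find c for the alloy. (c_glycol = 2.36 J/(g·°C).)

c ≈ 0.697 J/(g·°C)

Heat lost by the alloy = heat gained by the glycol:
78.2×c×(209 − 26.8) = 305×2.36×(26.8 − 13)
14248 c = 9933.2  ⇒  c ≈ 0.6972 J/(g·°C)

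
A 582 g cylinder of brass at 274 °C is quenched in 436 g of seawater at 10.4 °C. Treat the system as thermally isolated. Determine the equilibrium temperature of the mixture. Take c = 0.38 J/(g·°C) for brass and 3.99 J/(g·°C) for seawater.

T_f ≈ 40.1 °C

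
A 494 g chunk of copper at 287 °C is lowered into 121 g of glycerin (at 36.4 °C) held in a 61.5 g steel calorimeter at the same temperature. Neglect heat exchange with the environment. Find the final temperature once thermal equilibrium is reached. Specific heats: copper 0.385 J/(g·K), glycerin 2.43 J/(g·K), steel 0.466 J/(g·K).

T_f ≈ 129.3 °C

T_f = Σ m_i c_i T_i / Σ m_i c_i:
T_f = (190.19×287 + 294.03×36.4 + 28.66×36.4) / (190.19 + 294.03 + 28.66)
    = 66330 / 512.88 ≈ 129.33 °C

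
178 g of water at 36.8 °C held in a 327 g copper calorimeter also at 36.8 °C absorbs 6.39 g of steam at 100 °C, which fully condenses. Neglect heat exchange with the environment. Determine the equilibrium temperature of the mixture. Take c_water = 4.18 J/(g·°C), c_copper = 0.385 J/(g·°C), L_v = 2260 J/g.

T_f ≈ 54.8 °C

Heat gained plus heat lost sum to zero:
latent heat released on condensation: 6.39×2260 = 14441
  condensate cools 100→T: 6.39×4.18×(T − 100) = 26.71(T − 100)
  water warms: 178×4.18×(T − 36.8) = 744.04(T − 36.8)
  copper cup: 327×0.385×(T − 36.8) = 125.89(T − 36.8)
896.65 T = 14441 + 2671 + 32014 = 49126
T ≈ 54.79 °C (< 100 °C, so full condensation is consistent).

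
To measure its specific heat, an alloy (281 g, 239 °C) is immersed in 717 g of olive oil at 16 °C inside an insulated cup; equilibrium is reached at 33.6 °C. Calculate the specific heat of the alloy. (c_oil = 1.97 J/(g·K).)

c ≈ 0.431 J/(g·K)

Conservation of energy gives ΣQ = 0:
281·c·(33.6 − 239) + 717·1.97·(33.6 − 16) = 0
-57717 c = -24860
c = -24860/-57717 ≈ 0.4307 J/(g·K)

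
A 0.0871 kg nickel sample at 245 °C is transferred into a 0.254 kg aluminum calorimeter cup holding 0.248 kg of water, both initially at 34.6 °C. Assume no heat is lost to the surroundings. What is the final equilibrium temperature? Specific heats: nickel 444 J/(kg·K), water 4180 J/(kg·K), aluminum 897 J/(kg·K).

T_f ≈ 40.8 °C

Energy conservation, ΣQ = 0:
0.0871·444·(T − 245) + 0.248·4180·(T − 34.6) + 0.254·897·(T − 34.6) = 0
38.67(T − 245) + 1036.6(T − 34.6) + 227.84(T − 34.6) = 0
1303.2 T = 53226
T = 53226/1303.2 ≈ 40.84 °C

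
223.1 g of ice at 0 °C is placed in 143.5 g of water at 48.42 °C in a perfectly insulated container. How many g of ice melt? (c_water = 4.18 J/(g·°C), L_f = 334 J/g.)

m_melted ≈ 87 g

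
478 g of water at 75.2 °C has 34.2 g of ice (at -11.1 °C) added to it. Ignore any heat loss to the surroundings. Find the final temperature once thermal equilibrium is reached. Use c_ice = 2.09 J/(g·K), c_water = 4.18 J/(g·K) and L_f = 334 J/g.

Conservation of energy gives ΣQ = 0:
ice -11.1→0 °C: 34.2·2.09·11.1 = 793.41; latent heat to melt: 34.2·334 = 11423; meltwater 0→T: 34.2·4.18·T = 142.96 T; water: 1998(T − 75.2)
2141 T = 150253 − 12216 = 138036
T ≈ 64.47 °C. Since T > 0 °C, the all-ice-melts assumption holds.

T_f ≈ 64.5 °C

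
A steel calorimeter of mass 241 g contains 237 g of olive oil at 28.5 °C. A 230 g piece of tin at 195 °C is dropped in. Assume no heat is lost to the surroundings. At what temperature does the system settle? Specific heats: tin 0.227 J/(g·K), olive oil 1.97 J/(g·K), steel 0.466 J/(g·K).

T_f ≈ 42.3 °C

Energy conservation, ΣQ = 0:
230*0.227*(T − 195) + 237*1.97*(T − 28.5) + 241*0.466*(T − 28.5) = 0
(52.21 + 466.89 + 112.31) T = 52.21*195 + 466.89*28.5 + 112.31*28.5
T = 26688/631.41 ≈ 42.27 °C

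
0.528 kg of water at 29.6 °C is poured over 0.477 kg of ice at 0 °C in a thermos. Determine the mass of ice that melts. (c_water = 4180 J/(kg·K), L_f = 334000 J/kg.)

m_melted ≈ 0.196 kg

Water can give up m c ΔT = 0.528×4180×29.6 = 65328 J before reaching 0 °C.
To melt every bit of ice: 0.477×334000 = 159318 J.
65328 J < 159318 J, so only part of the ice melts and the system sits at 0 °C.
Mass melted = 65328/334000 ≈ 0.1956 kg.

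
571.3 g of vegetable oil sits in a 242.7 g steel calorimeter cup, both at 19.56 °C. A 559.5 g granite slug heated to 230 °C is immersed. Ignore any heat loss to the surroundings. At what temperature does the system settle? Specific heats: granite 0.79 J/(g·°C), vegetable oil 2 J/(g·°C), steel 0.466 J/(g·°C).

T_f ≈ 74.3 °C

T_f = Σ m_i c_i T_i / Σ m_i c_i:
T_f = (442·230 + 1142.6·19.56 + 113.1·19.56) / (442 + 1142.6 + 113.1)
    = 126223 / 1697.7 ≈ 74.35 °C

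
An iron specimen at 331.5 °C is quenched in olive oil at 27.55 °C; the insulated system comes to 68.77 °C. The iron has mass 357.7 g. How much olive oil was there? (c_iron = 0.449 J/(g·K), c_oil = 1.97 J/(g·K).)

Heat lost by the iron = heat gained by the oil:
357.7×0.449×(331.5 − 68.77) = m×1.97×(68.77 − 27.55)
81.2 m = 42196  ⇒  m ≈ 519.6 g

m ≈ 520 g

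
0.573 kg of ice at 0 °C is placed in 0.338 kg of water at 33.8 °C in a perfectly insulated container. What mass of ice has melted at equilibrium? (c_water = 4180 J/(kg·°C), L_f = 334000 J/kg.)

m_melted ≈ 0.143 kg

Cooling the water to 0 °C releases 0.338×4180×33.8 = 47754 J.
Fully melting the ice requires m_ice L_f = 0.573×334000 = 191382 J.
47754 J < 191382 J, so only part of the ice melts and the system sits at 0 °C.
m_melted×334000 = 47754  ⇒  m_melted ≈ 0.143 kg.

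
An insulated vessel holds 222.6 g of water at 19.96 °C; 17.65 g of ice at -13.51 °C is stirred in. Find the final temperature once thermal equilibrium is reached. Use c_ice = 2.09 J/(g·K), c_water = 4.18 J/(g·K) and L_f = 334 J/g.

Setting the total heat transfer to zero:
ice -13.51→0 °C: 17.65×2.09×13.51 = 498.36
  latent heat to melt: 17.65×334 = 5895.1
  warm the meltwater: 73.78 T
  water: 930.47(T − 19.96)
1004.2 T = 18572 − 6393.5 = 12179
T ≈ 12.13 °C (positive, so assuming full melt was valid).

T_f ≈ 12.1 °C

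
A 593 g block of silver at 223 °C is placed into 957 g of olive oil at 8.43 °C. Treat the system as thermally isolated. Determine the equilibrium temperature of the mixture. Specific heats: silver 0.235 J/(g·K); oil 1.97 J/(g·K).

T_f ≈ 23.2 °C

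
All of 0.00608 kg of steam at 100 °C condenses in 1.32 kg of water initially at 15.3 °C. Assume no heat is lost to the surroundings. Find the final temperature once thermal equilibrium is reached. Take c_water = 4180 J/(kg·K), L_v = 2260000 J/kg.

Heat gained plus heat lost sum to zero:
latent heat released on condensation: 0.00608·2260000 = 13741; condensate cools 100→T: 0.00608·4180·(T − 100) = 25.41(T − 100); water warms: 1.32·4180·(T − 15.3) = 5517.6(T − 15.3)
5543 T = 13741 + 2541.4 + 84419 = 100702
T ≈ 18.17 °C — below 100 °C, confirming all the steam condensed.

T_f ≈ 18.2 °C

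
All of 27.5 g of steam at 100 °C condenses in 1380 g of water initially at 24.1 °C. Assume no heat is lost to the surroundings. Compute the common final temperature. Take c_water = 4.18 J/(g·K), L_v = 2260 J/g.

Let T be the final temperature. ΣQ_i = 0:
steam→water at 100 °C releases m L_v = 27.5·2260 = 62150; condensate cools 100→T: 27.5·4.18·(T − 100) = 114.95(T − 100); original water: 5768.4(T − 24.1)
5883.3 T = 62150 + 11495 + 139018 = 212663
T ≈ 36.15 °C, under the boiling point, so the assumption holds.

T_f ≈ 36.1 °C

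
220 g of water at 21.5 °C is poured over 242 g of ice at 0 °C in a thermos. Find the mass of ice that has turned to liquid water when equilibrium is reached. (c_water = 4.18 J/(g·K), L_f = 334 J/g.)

Water can give up m c ΔT = 220×4.18×21.5 = 19771 J before reaching 0 °C.
Fully melting the ice requires m_ice L_f = 242×334 = 80828 J.
Since 19771 < 80828 J, not all the ice melts; equilibrium is at 0 °C.
m_melt = 19771 / L_f = 59.2 g.

m_melted ≈ 59.2 g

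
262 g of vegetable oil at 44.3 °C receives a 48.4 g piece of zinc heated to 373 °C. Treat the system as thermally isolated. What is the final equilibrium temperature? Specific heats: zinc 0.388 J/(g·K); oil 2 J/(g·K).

Net heat exchanged in the isolated system is zero:
48.4·0.388·(T − 373) + 262·2·(T − 44.3) = 0
(18.78 + 524) T = 18.78·373 + 524·44.3
T ≈ 55.67 °C

T_f ≈ 55.7 °C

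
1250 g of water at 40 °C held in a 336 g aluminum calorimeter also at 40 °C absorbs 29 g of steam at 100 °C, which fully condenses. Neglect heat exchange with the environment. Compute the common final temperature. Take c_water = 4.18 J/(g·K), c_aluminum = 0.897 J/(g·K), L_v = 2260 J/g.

Heat gained plus heat lost sum to zero:
latent heat released on condensation: 29·2260 = 65540; condensate cools 100→T: 29·4.18·(T − 100) = 121.22(T − 100); water warms: 1250·4.18·(T − 40) = 5225(T − 40); aluminum cup: 336·0.897·(T − 40) = 301.39(T − 40)
5647.6 T = 65540 + 12122 + 221056 = 298718
T ≈ 52.89 °C — below 100 °C, confirming all the steam condensed.

T_f ≈ 52.9 °C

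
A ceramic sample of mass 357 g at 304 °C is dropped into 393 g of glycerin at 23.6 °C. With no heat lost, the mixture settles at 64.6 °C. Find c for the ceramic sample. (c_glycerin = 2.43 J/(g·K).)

c ≈ 0.458 J/(g·K)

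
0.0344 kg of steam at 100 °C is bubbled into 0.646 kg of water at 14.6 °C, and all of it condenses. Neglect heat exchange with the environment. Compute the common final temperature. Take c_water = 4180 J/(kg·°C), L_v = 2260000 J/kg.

T_f ≈ 46.3 °C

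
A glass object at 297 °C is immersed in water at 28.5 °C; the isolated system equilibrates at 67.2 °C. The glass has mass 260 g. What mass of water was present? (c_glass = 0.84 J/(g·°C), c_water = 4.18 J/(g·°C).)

Heat gained plus heat lost sum to zero:
260·0.84·(67.2 − 297) + m·4.18·(67.2 − 28.5) = 0
161.77 m = 50188
m = 50188/161.77 ≈ 310.3 g

m ≈ 310 g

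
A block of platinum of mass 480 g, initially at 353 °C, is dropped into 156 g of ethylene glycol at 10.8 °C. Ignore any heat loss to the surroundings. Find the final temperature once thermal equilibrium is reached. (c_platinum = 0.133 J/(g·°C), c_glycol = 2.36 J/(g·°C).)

T_f ≈ 61.4 °C

Energy conservation, ΣQ = 0:
480×0.133×(T − 353) + 156×2.36×(T − 10.8) = 0
432 T = 26512
T ≈ 61.37 °C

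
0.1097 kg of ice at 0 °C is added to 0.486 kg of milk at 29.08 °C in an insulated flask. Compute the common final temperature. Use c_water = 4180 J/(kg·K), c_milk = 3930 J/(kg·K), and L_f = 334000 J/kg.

T_f ≈ 8.0 °C

Energy conservation, ΣQ = 0:
melt ice: 0.1097·334000 = 36640; meltwater 0→T: 0.1097·4180·T = 458.55 T; milk cools: 0.486·3930·(T − 29.08) = 1910(T − 29.08)
2368.5 T = 55542 − 36640 = 18902
T ≈ 7.98 °C. Since T > 0 °C, the all-ice-melts assumption holds.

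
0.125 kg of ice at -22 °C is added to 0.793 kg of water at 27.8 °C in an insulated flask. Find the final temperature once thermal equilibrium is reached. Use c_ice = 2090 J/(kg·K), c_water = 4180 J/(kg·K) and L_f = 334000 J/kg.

Let T be the final temperature. ΣQ_i = 0:
ice -22→0 °C: 0.125×2090×22 = 5747.5
  latent heat to melt: 0.125×334000 = 41750
  warm the meltwater: 522.5 T
  water cools: 0.793×4180×(T − 27.8) = 3314.7(T − 27.8)
3837.2 T = 92150 − 47498 = 44652
T ≈ 11.64 °C. Since T > 0 °C, the all-ice-melts assumption holds.

T_f ≈ 11.6 °C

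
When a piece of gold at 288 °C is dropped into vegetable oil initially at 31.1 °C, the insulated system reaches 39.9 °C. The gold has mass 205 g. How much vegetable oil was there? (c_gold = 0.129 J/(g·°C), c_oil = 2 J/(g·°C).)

m ≈ 373 g

|Q_gold| = |Q_oil|:
205×0.129×(288 − 39.9) = m×2×(39.9 − 31.1)
17.6 m = 6561  ⇒  m ≈ 372.8 g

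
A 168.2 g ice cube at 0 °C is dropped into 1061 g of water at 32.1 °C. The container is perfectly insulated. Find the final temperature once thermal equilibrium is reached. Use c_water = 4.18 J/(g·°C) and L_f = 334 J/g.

T_f ≈ 16.8 °C

Energy balance with sensible and latent terms:
latent heat to melt: 168.2×334 = 56179; meltwater 0→T: 168.2×4.18×T = 703.08 T; water: 4435(T − 32.1)
5138.1 T = 142363 − 56179 = 86184
T ≈ 16.77 °C. Since T > 0 °C, the all-ice-melts assumption holds.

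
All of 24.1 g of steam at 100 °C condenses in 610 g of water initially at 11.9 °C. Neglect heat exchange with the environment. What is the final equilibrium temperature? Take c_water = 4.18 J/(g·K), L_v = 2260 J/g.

Energy balance with sensible and latent terms:
steam→water at 100 °C releases m L_v = 24.1·2260 = 54466; condensed water 100 °C→T: 100.74(T − 100); water warms: 610·4.18·(T − 11.9) = 2549.8(T − 11.9)
2650.5 T = 54466 + 10074 + 30343 = 94882
T ≈ 35.80 °C (< 100 °C, so full condensation is consistent).

T_f ≈ 35.8 °C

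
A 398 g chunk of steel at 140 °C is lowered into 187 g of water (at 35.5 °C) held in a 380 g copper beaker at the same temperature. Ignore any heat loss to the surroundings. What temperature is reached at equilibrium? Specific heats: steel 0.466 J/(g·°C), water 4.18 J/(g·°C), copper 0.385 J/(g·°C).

T_f = Σ m_i c_i T_i / Σ m_i c_i:
T_f = (185.47×140 + 781.66×35.5 + 146.3×35.5) / (185.47 + 781.66 + 146.3)
    = 58908 / 1113.4 ≈ 52.91 °C

T_f ≈ 52.9 °C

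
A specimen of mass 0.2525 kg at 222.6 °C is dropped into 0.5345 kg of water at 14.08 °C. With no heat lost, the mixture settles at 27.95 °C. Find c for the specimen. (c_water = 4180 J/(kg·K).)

c ≈ 630 J/(kg·K)

Heat lost by the specimen = heat gained by the water:
0.2525·c·(222.6 − 27.95) = 0.5345·4180·(27.95 − 14.08)
49.15 c = 30988  ⇒  c ≈ 630.5 J/(kg·K)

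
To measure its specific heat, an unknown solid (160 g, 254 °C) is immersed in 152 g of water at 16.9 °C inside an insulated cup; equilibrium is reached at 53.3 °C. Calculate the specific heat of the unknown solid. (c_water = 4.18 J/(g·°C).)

c ≈ 0.72 J/(g·°C)

Heat lost by the unknown solid = heat gained by the water:
160·c·(254 − 53.3) = 152·4.18·(53.3 − 16.9)
32112 c = 23127  ⇒  c ≈ 0.7202 J/(g·°C)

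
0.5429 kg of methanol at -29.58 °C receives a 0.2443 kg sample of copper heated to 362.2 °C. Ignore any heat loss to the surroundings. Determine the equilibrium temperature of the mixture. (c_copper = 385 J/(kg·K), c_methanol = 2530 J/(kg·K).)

T_f = Σ m_i c_i T_i / Σ m_i c_i:
T_f = (94.06×362.2 + 1373.5×(-29.58)) / (94.06 + 1373.5)
    = -6562.3 / 1467.6 ≈ -4.47 °C

T_f ≈ -4.5 °C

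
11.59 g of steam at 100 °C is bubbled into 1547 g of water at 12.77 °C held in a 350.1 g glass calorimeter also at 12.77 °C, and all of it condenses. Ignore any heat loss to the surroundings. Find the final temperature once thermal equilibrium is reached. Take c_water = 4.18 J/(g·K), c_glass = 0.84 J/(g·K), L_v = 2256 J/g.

T_f ≈ 17.2 °C

Setting the total heat transfer to zero:
condense steam: −11.59·2256 = −26147; condensed water 100 °C→T: 48.45(T − 100); water warms: 1547·4.18·(T − 12.77) = 6466.5(T − 12.77); glass cup: 350.1·0.84·(T − 12.77) = 294.08(T − 12.77)
6809 T = 26147 + 4844.6 + 86332 = 117324
T ≈ 17.23 °C — below 100 °C, confirming all the steam condensed.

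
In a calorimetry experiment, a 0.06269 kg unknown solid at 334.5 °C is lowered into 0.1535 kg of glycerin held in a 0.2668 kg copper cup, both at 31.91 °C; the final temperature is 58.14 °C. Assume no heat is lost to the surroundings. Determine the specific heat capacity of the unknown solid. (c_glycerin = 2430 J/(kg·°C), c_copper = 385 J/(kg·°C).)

c ≈ 720 J/(kg·°C)

Net heat exchanged in the isolated system is zero:
0.06269·c·(58.14 − 334.5) + 0.1535·2430·(58.14 − 31.91) + 0.2668·385·(58.14 − 31.91) = 0
-17.33 c = -12478
c = -12478/-17.33 ≈ 720.2 J/(kg·°C)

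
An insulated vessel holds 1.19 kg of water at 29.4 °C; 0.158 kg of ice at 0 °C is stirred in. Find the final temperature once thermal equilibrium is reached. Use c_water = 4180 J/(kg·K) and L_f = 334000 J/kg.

T_f ≈ 16.6 °C

Net heat exchanged in the isolated system is zero:
fusion: m_ice L_f = 0.158·334000 = 52772
  warm the meltwater: 660.44 T
  water: 4974.2(T − 29.4)
5634.6 T = 146241 − 52772 = 93469
T ≈ 16.59 °C — above 0 °C, consistent with complete melting.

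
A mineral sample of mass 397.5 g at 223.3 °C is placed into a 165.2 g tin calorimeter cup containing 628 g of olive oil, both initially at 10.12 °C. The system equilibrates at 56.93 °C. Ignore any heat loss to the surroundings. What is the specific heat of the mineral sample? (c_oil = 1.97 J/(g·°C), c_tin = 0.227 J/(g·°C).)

c ≈ 0.902 J/(g·°C)

Conservation of energy gives ΣQ = 0:
397.5·c·(56.93 − 223.3) + 628·1.97·(56.93 − 10.12) + 165.2·0.227·(56.93 − 10.12) = 0
-66132 c = -59667
c = -59667/-66132 ≈ 0.9022 J/(g·°C)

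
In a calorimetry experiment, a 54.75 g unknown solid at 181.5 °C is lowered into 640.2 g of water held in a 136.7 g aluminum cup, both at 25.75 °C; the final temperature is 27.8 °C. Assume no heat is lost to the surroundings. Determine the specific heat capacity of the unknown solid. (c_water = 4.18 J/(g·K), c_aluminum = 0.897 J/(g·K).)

c ≈ 0.682 J/(g·K)

Let T be the final temperature. ΣQ_i = 0:
54.75·c·(27.8 − 181.5) + 640.2·4.18·(27.8 − 25.75) + 136.7·0.897·(27.8 − 25.75) = 0
-8415.1 c = -5737.2
c = -5737.2/-8415.1 ≈ 0.6818 J/(g·K)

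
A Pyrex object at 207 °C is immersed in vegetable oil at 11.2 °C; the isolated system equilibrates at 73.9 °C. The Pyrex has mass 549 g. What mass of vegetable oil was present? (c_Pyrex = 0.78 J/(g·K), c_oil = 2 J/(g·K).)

Setting the total heat transfer to zero:
549·0.78·(73.9 − 207) + m·2·(73.9 − 11.2) = 0
125.4 m = 56996
m = 56996/125.4 ≈ 454.5 g

m ≈ 455 g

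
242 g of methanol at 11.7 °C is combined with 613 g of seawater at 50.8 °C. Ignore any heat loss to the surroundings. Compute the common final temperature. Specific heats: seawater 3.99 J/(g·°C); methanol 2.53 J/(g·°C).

Heat lost by the seawater equals heat gained by the methanol:
613*3.99*(50.8 − T) = 242*2.53*(T − 11.7)
2445.9(50.8 − T) = 612.26(T − 11.7)
3058.1 T = 131414  ⇒  T ≈ 42.97 °C

T_f ≈ 43.0 °C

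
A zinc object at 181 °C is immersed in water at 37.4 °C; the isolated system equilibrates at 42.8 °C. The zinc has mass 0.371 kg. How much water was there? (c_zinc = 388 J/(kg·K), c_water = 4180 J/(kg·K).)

m ≈ 0.881 kg

|Q_zinc| = |Q_water|:
0.371×388×(181 − 42.8) = m×4180×(42.8 − 37.4)
22572 m = 19894  ⇒  m ≈ 0.8813 kg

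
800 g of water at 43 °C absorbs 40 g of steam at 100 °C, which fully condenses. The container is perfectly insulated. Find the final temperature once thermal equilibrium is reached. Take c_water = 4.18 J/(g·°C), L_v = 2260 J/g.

T_f ≈ 71.5 °C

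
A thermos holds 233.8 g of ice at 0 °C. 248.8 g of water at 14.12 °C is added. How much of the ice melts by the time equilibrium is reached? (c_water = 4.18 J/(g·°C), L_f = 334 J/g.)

m_melted ≈ 44 g

Water can give up m c ΔT = 248.8·4.18·14.12 = 14685 J before reaching 0 °C.
Melting all 233.8 g of ice would need 233.8·334 = 78089 J.
14685 J < 78089 J, so only part of the ice melts and the system sits at 0 °C.
Mass melted = 14685/334 ≈ 43.97 g.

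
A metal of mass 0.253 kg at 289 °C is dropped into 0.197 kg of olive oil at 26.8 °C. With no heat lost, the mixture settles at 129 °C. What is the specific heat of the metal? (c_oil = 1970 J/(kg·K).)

m_s c (T_s − T_f) = m_oil c_oil (T_f − T_0):
0.253×c×(289 − 129) = 0.197×1970×(129 − 26.8)
40.48 c = 39663  ⇒  c ≈ 979.8 J/(kg·K)

c ≈ 980 J/(kg·K)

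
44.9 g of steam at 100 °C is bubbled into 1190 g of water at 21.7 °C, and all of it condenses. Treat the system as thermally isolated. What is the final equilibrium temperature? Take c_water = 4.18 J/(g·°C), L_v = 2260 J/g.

T_f ≈ 44.2 °C

Energy conservation, ΣQ = 0:
steam→water at 100 °C releases m L_v = 44.9×2260 = 101474
  condensate cools 100→T: 44.9×4.18×(T − 100) = 187.68(T − 100)
  original water: 4974.2(T − 21.7)
5161.9 T = 101474 + 18768 + 107940 = 228182
T ≈ 44.21 °C, under the boiling point, so the assumption holds.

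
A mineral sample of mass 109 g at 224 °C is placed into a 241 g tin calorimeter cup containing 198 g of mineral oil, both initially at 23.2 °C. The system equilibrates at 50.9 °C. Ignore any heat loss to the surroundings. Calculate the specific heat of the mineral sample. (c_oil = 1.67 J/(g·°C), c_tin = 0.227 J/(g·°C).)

Taking heat into each body as positive, Σ m c ΔT = 0:
109×c×(50.9 − 224) + 198×1.67×(50.9 − 23.2) + 241×0.227×(50.9 − 23.2) = 0
-18868 c = -10675
c = -10675/-18868 ≈ 0.5658 J/(g·°C)

c ≈ 0.566 J/(g·°C)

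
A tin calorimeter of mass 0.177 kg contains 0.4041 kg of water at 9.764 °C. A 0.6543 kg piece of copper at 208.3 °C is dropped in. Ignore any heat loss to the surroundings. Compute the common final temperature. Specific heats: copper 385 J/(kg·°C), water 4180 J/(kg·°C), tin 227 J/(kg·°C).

T_f ≈ 35.0 °C

Conservation of energy gives ΣQ = 0:
0.6543·385·(T − 208.3) + 0.4041·4180·(T − 9.764) + 0.177·227·(T − 9.764) = 0
(251.91 + 1689.1 + 40.18) T = 251.91·208.3 + 1689.1·9.764 + 40.18·9.764
T = 69357 / 1981.2 = 35 °C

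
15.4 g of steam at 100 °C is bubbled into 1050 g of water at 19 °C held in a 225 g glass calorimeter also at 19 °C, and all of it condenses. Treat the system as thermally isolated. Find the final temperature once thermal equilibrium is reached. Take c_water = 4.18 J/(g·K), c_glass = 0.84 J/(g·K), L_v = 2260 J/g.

Taking heat into each body as positive, Σ m c ΔT = 0:
steam→water at 100 °C releases m L_v = 15.4·2260 = 34804
  condensate cools 100→T: 15.4·4.18·(T − 100) = 64.37(T − 100)
  water warms: 1050·4.18·(T − 19) = 4389(T − 19)
  cup: 189(T − 19)
4642.4 T = 34804 + 6437.2 + 86982 = 128223
T ≈ 27.62 °C — below 100 °C, confirming all the steam condensed.

T_f ≈ 27.6 °C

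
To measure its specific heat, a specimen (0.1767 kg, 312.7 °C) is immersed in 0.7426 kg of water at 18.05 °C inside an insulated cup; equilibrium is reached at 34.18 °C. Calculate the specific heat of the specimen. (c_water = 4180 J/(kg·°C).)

Heat lost by the specimen = heat gained by the water:
0.1767×c×(312.7 − 34.18) = 0.7426×4180×(34.18 − 18.05)
49.21 c = 50069  ⇒  c ≈ 1017 J/(kg·°C)

c ≈ 1020 J/(kg·°C)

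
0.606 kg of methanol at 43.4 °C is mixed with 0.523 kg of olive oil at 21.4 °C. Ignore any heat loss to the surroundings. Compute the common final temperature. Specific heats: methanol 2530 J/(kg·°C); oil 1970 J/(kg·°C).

Setting the total heat transfer to zero:
0.606*2530*(T − 43.4) + 0.523*1970*(T − 21.4) = 0
(1533.2 + 1030.3) T = 1533.2*43.4 + 1030.3*21.4
T = 88589/2563.5 ≈ 34.56 °C

T_f ≈ 34.6 °C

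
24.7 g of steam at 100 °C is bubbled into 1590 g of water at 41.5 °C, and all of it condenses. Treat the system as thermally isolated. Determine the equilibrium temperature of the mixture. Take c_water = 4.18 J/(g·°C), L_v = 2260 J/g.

Heat gained plus heat lost sum to zero:
steam→water at 100 °C releases m L_v = 24.7×2260 = 55822; condensate cools 100→T: 24.7×4.18×(T − 100) = 103.25(T − 100); water warms: 1590×4.18×(T − 41.5) = 6646.2(T − 41.5)
6749.4 T = 55822 + 10325 + 275817 = 341964
T ≈ 50.67 °C — below 100 °C, confirming all the steam condensed.

T_f ≈ 50.7 °C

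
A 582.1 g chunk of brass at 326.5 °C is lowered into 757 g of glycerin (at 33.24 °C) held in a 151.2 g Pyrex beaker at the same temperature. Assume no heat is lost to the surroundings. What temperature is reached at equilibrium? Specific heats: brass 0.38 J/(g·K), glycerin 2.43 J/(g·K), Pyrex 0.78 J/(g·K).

T_f ≈ 63.0 °C

Conservation of energy gives ΣQ = 0:
582.1·0.38·(T − 326.5) + 757·2.43·(T − 33.24) + 151.2·0.78·(T − 33.24) = 0
221.2(T − 326.5) + 1839.5(T − 33.24) + 117.94(T − 33.24) = 0
(221.2 + 1839.5 + 117.94) T = 221.2·326.5 + 1839.5·33.24 + 117.94·33.24
T = 137287 / 2178.6 = 63 °C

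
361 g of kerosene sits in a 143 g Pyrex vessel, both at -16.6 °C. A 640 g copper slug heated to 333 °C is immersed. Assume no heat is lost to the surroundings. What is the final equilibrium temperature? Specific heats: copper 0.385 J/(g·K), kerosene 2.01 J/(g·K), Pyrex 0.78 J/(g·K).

T_f ≈ 62.9 °C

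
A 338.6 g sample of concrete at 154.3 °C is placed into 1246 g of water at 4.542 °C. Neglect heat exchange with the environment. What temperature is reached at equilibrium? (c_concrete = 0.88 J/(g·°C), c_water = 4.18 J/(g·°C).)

Conservation of energy gives ΣQ = 0:
338.6·0.88·(T − 154.3) + 1246·4.18·(T − 4.542) = 0
297.97(T − 154.3) + 5208.3(T − 4.542) = 0
(297.97 + 5208.3) T = 297.97·154.3 + 5208.3·4.542
T = 69632 / 5506.2 = 12.6 °C

T_f ≈ 12.6 °C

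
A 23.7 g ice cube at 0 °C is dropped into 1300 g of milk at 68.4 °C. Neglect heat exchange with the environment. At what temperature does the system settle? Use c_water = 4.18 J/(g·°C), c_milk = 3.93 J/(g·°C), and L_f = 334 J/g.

Sum of m c ΔT and latent-heat terms is zero:
melt ice: 23.7×334 = 7915.8
  warm the meltwater: 99.07 T
  milk cools: 1300×3.93×(T − 68.4) = 5109(T − 68.4)
5208.1 T = 349456 − 7915.8 = 341540
T ≈ 65.58 °C (positive, so assuming full melt was valid).

T_f ≈ 65.6 °C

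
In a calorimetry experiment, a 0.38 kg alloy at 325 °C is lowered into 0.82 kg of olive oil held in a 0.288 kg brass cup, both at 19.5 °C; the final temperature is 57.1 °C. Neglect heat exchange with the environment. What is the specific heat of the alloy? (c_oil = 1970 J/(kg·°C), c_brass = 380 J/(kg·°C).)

c ≈ 637 J/(kg·°C)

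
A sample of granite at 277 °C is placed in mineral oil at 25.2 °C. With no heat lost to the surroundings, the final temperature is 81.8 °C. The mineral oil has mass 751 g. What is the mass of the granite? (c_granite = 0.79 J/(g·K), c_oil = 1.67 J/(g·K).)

m ≈ 460 g

Let T be the final temperature. ΣQ_i = 0:
m×0.79×(81.8 − 277) + 751×1.67×(81.8 − 25.2) = 0
-154.21 m = -70986
m = -70986/-154.21 ≈ 460.3 g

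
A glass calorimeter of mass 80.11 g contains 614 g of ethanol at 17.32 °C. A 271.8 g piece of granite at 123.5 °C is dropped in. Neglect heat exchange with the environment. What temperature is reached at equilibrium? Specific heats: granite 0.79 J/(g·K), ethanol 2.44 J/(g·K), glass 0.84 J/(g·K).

T_f ≈ 30.1 °C

With ΣQ=0 the equilibrium temperature is the m·c-weighted mean:
T_f = (214.72·123.5 + 1498.2·17.32 + 67.29·17.32) / (214.72 + 1498.2 + 67.29)
    = 53632 / 1780.2 ≈ 30.13 °C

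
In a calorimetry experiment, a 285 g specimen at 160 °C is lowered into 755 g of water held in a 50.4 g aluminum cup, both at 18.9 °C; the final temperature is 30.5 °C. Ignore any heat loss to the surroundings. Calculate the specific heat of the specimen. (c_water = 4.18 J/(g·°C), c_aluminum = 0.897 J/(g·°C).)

Heat gained plus heat lost sum to zero:
285×c×(30.5 − 160) + 755×4.18×(30.5 − 18.9) + 50.4×0.897×(30.5 − 18.9) = 0
-36908 c = -37133
c = -37133/-36908 ≈ 1.006 J/(g·°C)

c ≈ 1.01 J/(g·°C)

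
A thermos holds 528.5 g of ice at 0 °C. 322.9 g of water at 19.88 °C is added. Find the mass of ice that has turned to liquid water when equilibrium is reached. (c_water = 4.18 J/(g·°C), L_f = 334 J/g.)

m_melted ≈ 80.3 g

Heat available from the water dropping to 0 °C: 322.9·4.18·19.88 = 26832 J.
Fully melting the ice requires m_ice L_f = 528.5·334 = 176519 J.
26832 J < 176519 J, so only part of the ice melts and the system sits at 0 °C.
m_melted·334 = 26832  ⇒  m_melted ≈ 80.34 g.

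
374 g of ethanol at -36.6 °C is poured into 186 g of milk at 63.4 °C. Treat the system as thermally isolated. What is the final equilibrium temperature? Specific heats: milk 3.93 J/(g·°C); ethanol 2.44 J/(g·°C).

T_f ≈ 7.9 °C

With ΣQ=0 the equilibrium temperature is the m·c-weighted mean:
T_f = (730.98·63.4 + 912.56·(-36.6)) / (730.98 + 912.56)
    = 12944 / 1643.5 ≈ 7.88 °C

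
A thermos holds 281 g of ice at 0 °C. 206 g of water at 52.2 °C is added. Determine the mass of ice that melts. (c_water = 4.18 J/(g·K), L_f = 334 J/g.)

Cooling the water to 0 °C releases 206×4.18×52.2 = 44948 J.
Melting all 281 g of ice would need 281×334 = 93854 J.
44948 J < 93854 J, so only part of the ice melts and the system sits at 0 °C.
m_melted×334 = 44948  ⇒  m_melted ≈ 134.6 g.

m_melted ≈ 135 g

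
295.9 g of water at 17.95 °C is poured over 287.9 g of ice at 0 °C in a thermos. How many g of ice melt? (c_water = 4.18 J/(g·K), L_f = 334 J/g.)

m_melted ≈ 66.5 g

Cooling the water to 0 °C releases 295.9×4.18×17.95 = 22202 J.
Melting all 287.9 g of ice would need 287.9×334 = 96159 J.
22202 J < 96159 J, so only part of the ice melts and the system sits at 0 °C.
m_melt = 22202 / L_f = 66.47 g.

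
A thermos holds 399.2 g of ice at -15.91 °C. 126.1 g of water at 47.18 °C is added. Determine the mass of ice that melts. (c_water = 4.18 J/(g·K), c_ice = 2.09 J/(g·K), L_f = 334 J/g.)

m_melted ≈ 34.7 g

Cooling the water to 0 °C releases 126.1·4.18·47.18 = 24868 J.
Warming the ice to 0 °C takes 399.2·2.09·15.91 = 13274 J, leaving 11594 J for melting.
Melting all 399.2 g of ice would need 399.2·334 = 133333 J.
11594 J < 133333 J, so only part of the ice melts and the system sits at 0 °C.
Mass melted = 11594/334 ≈ 34.71 g.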